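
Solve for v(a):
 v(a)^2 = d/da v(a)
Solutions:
 v(a) = -1/(C1 + a)


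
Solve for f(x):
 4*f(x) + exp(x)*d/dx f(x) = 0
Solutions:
 f(x) = C1*exp(4*exp(-x))


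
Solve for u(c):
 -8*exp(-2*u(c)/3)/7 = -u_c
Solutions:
 u(c) = 3*log(-sqrt(C1 + 8*c)) - 3*log(21) + 3*log(42)/2
 u(c) = 3*log(C1 + 8*c)/2 - 3*log(21) + 3*log(42)/2


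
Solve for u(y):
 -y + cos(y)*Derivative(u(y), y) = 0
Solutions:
 u(y) = C1 + Integral(y/cos(y), y)


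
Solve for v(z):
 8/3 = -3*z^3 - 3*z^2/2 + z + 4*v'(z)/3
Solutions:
 v(z) = C1 + 9*z^4/16 + 3*z^3/8 - 3*z^2/8 + 2*z


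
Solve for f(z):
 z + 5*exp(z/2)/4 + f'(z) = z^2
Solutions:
 f(z) = C1 + z^3/3 - z^2/2 - 5*exp(z/2)/2


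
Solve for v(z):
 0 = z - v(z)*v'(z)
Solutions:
 v(z) = -sqrt(C1 + z^2)
 v(z) = sqrt(C1 + z^2)


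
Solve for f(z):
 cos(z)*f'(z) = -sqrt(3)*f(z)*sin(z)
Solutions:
 f(z) = C1*cos(z)^(sqrt(3))


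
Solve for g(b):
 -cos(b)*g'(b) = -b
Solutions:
 g(b) = C1 + Integral(b/cos(b), b)


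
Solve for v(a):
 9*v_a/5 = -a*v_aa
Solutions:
 v(a) = C1 + C2/a^(4/5)


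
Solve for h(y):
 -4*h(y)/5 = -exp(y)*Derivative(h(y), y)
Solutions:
 h(y) = C1*exp(-4*exp(-y)/5)


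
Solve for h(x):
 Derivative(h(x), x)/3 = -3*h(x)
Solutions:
 h(x) = C1*exp(-9*x)


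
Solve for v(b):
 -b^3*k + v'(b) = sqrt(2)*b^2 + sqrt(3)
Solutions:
 v(b) = C1 + b^4*k/4 + sqrt(2)*b^3/3 + sqrt(3)*b


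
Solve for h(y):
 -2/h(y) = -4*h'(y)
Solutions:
 h(y) = -sqrt(C1 + y)
 h(y) = sqrt(C1 + y)


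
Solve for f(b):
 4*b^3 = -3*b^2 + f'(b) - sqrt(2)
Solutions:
 f(b) = C1 + b^4 + b^3 + sqrt(2)*b


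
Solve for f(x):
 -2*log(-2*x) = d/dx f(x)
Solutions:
 f(x) = C1 - 2*x*log(-x) + 2*x*(1 - log(2))


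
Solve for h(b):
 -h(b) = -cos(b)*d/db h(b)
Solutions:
 h(b) = C1*sqrt(sin(b) + 1)/sqrt(sin(b) - 1)


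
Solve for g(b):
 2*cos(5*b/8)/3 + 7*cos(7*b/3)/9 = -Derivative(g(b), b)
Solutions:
 g(b) = C1 - 16*sin(5*b/8)/15 - sin(7*b/3)/3


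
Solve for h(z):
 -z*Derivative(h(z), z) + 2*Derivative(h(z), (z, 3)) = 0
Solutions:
 h(z) = C1 + Integral(C2*airyai(2^(2/3)*z/2) + C3*airybi(2^(2/3)*z/2), z)


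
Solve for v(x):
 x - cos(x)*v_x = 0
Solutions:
 v(x) = C1 + Integral(x/cos(x), x)


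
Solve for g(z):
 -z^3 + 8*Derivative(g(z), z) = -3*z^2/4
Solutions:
 g(z) = C1 + z^4/32 - z^3/32


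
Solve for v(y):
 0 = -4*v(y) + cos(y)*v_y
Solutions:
 v(y) = C1*(sin(y)^2 + 2*sin(y) + 1)/(sin(y)^2 - 2*sin(y) + 1)


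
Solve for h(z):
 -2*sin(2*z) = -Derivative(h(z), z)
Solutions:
 h(z) = C1 - cos(2*z)


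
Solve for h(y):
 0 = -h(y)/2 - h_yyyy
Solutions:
 h(y) = (C1*sin(2^(1/4)*y/2) + C2*cos(2^(1/4)*y/2))*exp(-2^(1/4)*y/2) + (C3*sin(2^(1/4)*y/2) + C4*cos(2^(1/4)*y/2))*exp(2^(1/4)*y/2)


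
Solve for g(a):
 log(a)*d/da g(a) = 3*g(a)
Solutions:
 g(a) = C1*exp(3*li(a))


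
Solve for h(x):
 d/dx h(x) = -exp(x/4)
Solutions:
 h(x) = C1 - 4*exp(x/4)


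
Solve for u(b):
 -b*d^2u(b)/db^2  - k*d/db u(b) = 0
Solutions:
 u(b) = C1 + b^(1 - re(k))*(C2*sin(log(b)*Abs(im(k))) + C3*cos(log(b)*im(k)))


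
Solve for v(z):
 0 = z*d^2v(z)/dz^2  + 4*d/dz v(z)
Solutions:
 v(z) = C1 + C2/z^3


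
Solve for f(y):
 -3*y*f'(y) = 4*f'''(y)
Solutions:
 f(y) = C1 + Integral(C2*airyai(-6^(1/3)*y/2) + C3*airybi(-6^(1/3)*y/2), y)


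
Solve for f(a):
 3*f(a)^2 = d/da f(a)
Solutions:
 f(a) = -1/(C1 + 3*a)


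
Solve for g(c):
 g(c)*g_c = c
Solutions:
 g(c) = -sqrt(C1 + c^2)
 g(c) = sqrt(C1 + c^2)


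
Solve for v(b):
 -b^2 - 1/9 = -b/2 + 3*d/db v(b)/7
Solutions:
 v(b) = C1 - 7*b^3/9 + 7*b^2/12 - 7*b/27


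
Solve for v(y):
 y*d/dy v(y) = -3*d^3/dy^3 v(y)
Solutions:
 v(y) = C1 + Integral(C2*airyai(-3^(2/3)*y/3) + C3*airybi(-3^(2/3)*y/3), y)


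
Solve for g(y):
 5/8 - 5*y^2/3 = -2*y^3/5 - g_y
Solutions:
 g(y) = C1 - y^4/10 + 5*y^3/9 - 5*y/8


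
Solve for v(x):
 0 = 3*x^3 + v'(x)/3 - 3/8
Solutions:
 v(x) = C1 - 9*x^4/4 + 9*x/8


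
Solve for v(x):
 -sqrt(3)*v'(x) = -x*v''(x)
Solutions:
 v(x) = C1 + C2*x^(1 + sqrt(3))


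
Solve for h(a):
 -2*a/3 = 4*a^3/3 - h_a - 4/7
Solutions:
 h(a) = C1 + a^4/3 + a^2/3 - 4*a/7


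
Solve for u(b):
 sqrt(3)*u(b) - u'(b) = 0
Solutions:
 u(b) = C1*exp(sqrt(3)*b)


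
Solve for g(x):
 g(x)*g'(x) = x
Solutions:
 g(x) = -sqrt(C1 + x^2)
 g(x) = sqrt(C1 + x^2)


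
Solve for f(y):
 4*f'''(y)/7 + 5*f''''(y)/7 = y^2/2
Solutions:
 f(y) = C1 + C2*y + C3*y^2 + C4*exp(-4*y/5) + 7*y^5/480 - 35*y^4/384 + 175*y^3/384


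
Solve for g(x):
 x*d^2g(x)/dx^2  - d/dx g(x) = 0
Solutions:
 g(x) = C1 + C2*x^2


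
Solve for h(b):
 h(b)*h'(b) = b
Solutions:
 h(b) = -sqrt(C1 + b^2)
 h(b) = sqrt(C1 + b^2)


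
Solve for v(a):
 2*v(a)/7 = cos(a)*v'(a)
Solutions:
 v(a) = C1*(sin(a) + 1)^(1/7)/(sin(a) - 1)^(1/7)


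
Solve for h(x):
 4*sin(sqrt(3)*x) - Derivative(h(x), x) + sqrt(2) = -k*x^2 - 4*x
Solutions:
 h(x) = C1 + k*x^3/3 + 2*x^2 + sqrt(2)*x - 4*sqrt(3)*cos(sqrt(3)*x)/3


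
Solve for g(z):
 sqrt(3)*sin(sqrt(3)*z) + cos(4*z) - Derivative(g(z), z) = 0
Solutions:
 g(z) = C1 + sin(4*z)/4 - cos(sqrt(3)*z)


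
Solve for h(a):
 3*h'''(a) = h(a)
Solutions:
 h(a) = C3*exp(3^(2/3)*a/3) + (C1*sin(3^(1/6)*a/2) + C2*cos(3^(1/6)*a/2))*exp(-3^(2/3)*a/6)


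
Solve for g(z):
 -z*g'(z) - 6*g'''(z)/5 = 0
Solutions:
 g(z) = C1 + Integral(C2*airyai(-5^(1/3)*6^(2/3)*z/6) + C3*airybi(-5^(1/3)*6^(2/3)*z/6), z)


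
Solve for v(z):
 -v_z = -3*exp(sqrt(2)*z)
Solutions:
 v(z) = C1 + 3*sqrt(2)*exp(sqrt(2)*z)/2


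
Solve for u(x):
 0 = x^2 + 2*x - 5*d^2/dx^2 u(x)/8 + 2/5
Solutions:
 u(x) = C1 + C2*x + 2*x^4/15 + 8*x^3/15 + 8*x^2/25


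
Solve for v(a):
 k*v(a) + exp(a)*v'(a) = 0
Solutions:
 v(a) = C1*exp(k*exp(-a))


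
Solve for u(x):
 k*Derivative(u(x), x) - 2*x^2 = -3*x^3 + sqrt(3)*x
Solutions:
 u(x) = C1 - 3*x^4/(4*k) + 2*x^3/(3*k) + sqrt(3)*x^2/(2*k)


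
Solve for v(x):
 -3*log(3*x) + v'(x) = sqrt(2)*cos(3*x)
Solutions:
 v(x) = C1 + 3*x*log(x) - 3*x + 3*x*log(3) + sqrt(2)*sin(3*x)/3


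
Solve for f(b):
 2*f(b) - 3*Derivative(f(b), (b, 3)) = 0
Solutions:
 f(b) = C3*exp(2^(1/3)*3^(2/3)*b/3) + (C1*sin(2^(1/3)*3^(1/6)*b/2) + C2*cos(2^(1/3)*3^(1/6)*b/2))*exp(-2^(1/3)*3^(2/3)*b/6)


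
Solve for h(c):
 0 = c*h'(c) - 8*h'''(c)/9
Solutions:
 h(c) = C1 + Integral(C2*airyai(3^(2/3)*c/2) + C3*airybi(3^(2/3)*c/2), c)


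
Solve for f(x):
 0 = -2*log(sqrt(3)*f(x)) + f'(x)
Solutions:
 -Integral(1/(2*log(_y) + log(3)), (_y, f(x))) = C1 - x


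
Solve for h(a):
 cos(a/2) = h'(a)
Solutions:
 h(a) = C1 + 2*sin(a/2)


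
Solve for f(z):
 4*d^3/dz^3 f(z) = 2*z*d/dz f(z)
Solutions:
 f(z) = C1 + Integral(C2*airyai(2^(2/3)*z/2) + C3*airybi(2^(2/3)*z/2), z)


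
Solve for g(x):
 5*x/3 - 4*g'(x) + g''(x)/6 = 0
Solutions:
 g(x) = C1 + C2*exp(24*x) + 5*x^2/24 + 5*x/288


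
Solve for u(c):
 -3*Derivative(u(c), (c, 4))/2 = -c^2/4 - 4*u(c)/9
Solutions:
 u(c) = C1*exp(-2^(3/4)*3^(1/4)*c/3) + C2*exp(2^(3/4)*3^(1/4)*c/3) + C3*sin(2^(3/4)*3^(1/4)*c/3) + C4*cos(2^(3/4)*3^(1/4)*c/3) - 9*c^2/16


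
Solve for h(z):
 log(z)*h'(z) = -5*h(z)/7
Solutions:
 h(z) = C1*exp(-5*li(z)/7)


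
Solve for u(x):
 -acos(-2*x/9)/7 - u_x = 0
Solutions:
 u(x) = C1 - x*acos(-2*x/9)/7 - sqrt(81 - 4*x^2)/14


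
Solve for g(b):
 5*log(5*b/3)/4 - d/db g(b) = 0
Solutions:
 g(b) = C1 + 5*b*log(b)/4 - 5*b*log(3)/4 - 5*b/4 + 5*b*log(5)/4


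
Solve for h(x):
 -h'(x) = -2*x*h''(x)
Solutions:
 h(x) = C1 + C2*x^(3/2)


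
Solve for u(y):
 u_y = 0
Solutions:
 u(y) = C1


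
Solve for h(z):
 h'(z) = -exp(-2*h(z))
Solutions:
 h(z) = log(-sqrt(C1 - 2*z))
 h(z) = log(C1 - 2*z)/2


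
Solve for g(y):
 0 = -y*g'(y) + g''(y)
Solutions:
 g(y) = C1 + C2*erfi(sqrt(2)*y/2)


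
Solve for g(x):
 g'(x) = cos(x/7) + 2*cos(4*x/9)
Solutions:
 g(x) = C1 + 7*sin(x/7) + 9*sin(4*x/9)/2


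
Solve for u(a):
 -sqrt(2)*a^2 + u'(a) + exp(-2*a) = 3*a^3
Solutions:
 u(a) = C1 + 3*a^4/4 + sqrt(2)*a^3/3 + exp(-2*a)/2


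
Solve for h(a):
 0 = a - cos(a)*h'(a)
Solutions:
 h(a) = C1 + Integral(a/cos(a), a)


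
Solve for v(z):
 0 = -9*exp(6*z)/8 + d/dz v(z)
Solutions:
 v(z) = C1 + 3*exp(6*z)/16


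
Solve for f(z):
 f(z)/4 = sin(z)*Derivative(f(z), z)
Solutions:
 f(z) = C1*(cos(z) - 1)^(1/8)/(cos(z) + 1)^(1/8)


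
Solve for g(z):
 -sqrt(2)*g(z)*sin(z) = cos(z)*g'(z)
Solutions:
 g(z) = C1*cos(z)^(sqrt(2))


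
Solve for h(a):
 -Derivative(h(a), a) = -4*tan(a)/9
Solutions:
 h(a) = C1 - 4*log(cos(a))/9


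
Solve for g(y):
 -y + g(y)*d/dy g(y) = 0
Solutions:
 g(y) = -sqrt(C1 + y^2)
 g(y) = sqrt(C1 + y^2)


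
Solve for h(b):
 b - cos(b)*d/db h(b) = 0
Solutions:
 h(b) = C1 + Integral(b/cos(b), b)


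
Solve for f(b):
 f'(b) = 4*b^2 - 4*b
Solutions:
 f(b) = C1 + 4*b^3/3 - 2*b^2


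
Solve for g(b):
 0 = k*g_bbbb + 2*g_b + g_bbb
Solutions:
 g(b) = C1 + C2*exp(-b*((sqrt(((27 + k^(-2))^2 - 1/k^4)/k^2) + 27/k + k^(-3))^(1/3) + 1/k + 1/(k^2*(sqrt(((27 + k^(-2))^2 - 1/k^4)/k^2) + 27/k + k^(-3))^(1/3)))/3) + C3*exp(b*((sqrt(((27 + k^(-2))^2 - 1/k^4)/k^2) + 27/k + k^(-3))^(1/3) - sqrt(3)*I*(sqrt(((27 + k^(-2))^2 - 1/k^4)/k^2) + 27/k + k^(-3))^(1/3) - 2/k - 4/(k^2*(-1 + sqrt(3)*I)*(sqrt(((27 + k^(-2))^2 - 1/k^4)/k^2) + 27/k + k^(-3))^(1/3)))/6) + C4*exp(b*((sqrt(((27 + k^(-2))^2 - 1/k^4)/k^2) + 27/k + k^(-3))^(1/3) + sqrt(3)*I*(sqrt(((27 + k^(-2))^2 - 1/k^4)/k^2) + 27/k + k^(-3))^(1/3) - 2/k + 4/(k^2*(1 + sqrt(3)*I)*(sqrt(((27 + k^(-2))^2 - 1/k^4)/k^2) + 27/k + k^(-3))^(1/3)))/6)


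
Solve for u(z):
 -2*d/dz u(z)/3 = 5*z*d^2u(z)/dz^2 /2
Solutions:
 u(z) = C1 + C2*z^(11/15)


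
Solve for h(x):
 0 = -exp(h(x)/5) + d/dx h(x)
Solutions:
 h(x) = 5*log(-1/(C1 + x)) + 5*log(5)


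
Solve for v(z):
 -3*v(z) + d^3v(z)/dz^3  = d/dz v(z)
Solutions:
 v(z) = C1*exp(-z*(2*18^(1/3)/(sqrt(717) + 27)^(1/3) + 12^(1/3)*(sqrt(717) + 27)^(1/3))/12)*sin(2^(1/3)*3^(1/6)*z*(-2^(1/3)*3^(2/3)*(sqrt(717) + 27)^(1/3) + 6/(sqrt(717) + 27)^(1/3))/12) + C2*exp(-z*(2*18^(1/3)/(sqrt(717) + 27)^(1/3) + 12^(1/3)*(sqrt(717) + 27)^(1/3))/12)*cos(2^(1/3)*3^(1/6)*z*(-2^(1/3)*3^(2/3)*(sqrt(717) + 27)^(1/3) + 6/(sqrt(717) + 27)^(1/3))/12) + C3*exp(z*(2*18^(1/3)/(sqrt(717) + 27)^(1/3) + 12^(1/3)*(sqrt(717) + 27)^(1/3))/6)


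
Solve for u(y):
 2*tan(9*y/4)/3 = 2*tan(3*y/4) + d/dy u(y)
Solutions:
 u(y) = C1 + 8*log(cos(3*y/4))/3 - 8*log(cos(9*y/4))/27


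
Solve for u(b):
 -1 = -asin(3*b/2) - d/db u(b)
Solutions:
 u(b) = C1 - b*asin(3*b/2) + b - sqrt(4 - 9*b^2)/3


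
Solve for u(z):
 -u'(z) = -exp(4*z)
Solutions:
 u(z) = C1 + exp(4*z)/4


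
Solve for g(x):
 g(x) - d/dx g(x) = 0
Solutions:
 g(x) = C1*exp(x)


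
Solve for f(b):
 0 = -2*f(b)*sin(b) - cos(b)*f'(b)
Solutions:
 f(b) = C1*cos(b)^2


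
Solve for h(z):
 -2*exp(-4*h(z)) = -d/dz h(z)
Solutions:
 h(z) = log(-I*(C1 + 8*z)^(1/4))
 h(z) = log(I*(C1 + 8*z)^(1/4))
 h(z) = log(-(C1 + 8*z)^(1/4))
 h(z) = log(C1 + 8*z)/4


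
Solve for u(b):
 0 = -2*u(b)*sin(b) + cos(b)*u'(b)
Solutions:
 u(b) = C1/cos(b)^2


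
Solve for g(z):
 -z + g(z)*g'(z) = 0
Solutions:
 g(z) = -sqrt(C1 + z^2)
 g(z) = sqrt(C1 + z^2)


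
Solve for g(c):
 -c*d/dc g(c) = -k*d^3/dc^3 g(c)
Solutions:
 g(c) = C1 + Integral(C2*airyai(c*(1/k)^(1/3)) + C3*airybi(c*(1/k)^(1/3)), c)


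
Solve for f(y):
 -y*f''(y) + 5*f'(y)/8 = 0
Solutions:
 f(y) = C1 + C2*y^(13/8)


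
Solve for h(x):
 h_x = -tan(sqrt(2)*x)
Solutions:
 h(x) = C1 + sqrt(2)*log(cos(sqrt(2)*x))/2


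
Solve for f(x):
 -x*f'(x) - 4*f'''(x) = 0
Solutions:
 f(x) = C1 + Integral(C2*airyai(-2^(1/3)*x/2) + C3*airybi(-2^(1/3)*x/2), x)


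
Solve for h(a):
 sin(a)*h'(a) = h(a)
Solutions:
 h(a) = C1*sqrt(cos(a) - 1)/sqrt(cos(a) + 1)


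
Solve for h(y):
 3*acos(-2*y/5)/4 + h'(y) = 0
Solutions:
 h(y) = C1 - 3*y*acos(-2*y/5)/4 - 3*sqrt(25 - 4*y^2)/8


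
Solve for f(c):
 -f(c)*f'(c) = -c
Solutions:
 f(c) = -sqrt(C1 + c^2)
 f(c) = sqrt(C1 + c^2)


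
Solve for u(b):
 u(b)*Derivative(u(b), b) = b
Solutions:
 u(b) = -sqrt(C1 + b^2)
 u(b) = sqrt(C1 + b^2)


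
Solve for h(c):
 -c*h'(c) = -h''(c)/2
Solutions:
 h(c) = C1 + C2*erfi(c)


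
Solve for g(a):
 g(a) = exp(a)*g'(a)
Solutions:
 g(a) = C1*exp(-exp(-a))


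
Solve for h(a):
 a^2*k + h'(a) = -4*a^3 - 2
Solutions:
 h(a) = C1 - a^4 - a^3*k/3 - 2*a


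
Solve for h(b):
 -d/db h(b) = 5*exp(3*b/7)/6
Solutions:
 h(b) = C1 - 35*exp(3*b/7)/18


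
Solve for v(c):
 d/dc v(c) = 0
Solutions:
 v(c) = C1


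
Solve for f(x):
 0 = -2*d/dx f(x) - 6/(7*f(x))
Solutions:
 f(x) = -sqrt(C1 - 42*x)/7
 f(x) = sqrt(C1 - 42*x)/7


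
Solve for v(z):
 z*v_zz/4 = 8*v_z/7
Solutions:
 v(z) = C1 + C2*z^(39/7)


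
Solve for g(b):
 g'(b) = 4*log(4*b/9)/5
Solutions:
 g(b) = C1 + 4*b*log(b)/5 - 8*b*log(3)/5 - 4*b/5 + 8*b*log(2)/5


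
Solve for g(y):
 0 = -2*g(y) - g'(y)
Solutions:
 g(y) = C1*exp(-2*y)


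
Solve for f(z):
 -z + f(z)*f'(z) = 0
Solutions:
 f(z) = -sqrt(C1 + z^2)
 f(z) = sqrt(C1 + z^2)


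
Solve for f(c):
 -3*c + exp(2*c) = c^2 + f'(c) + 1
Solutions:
 f(c) = C1 - c^3/3 - 3*c^2/2 - c + exp(2*c)/2


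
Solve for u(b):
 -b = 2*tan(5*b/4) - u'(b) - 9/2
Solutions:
 u(b) = C1 + b^2/2 - 9*b/2 - 8*log(cos(5*b/4))/5


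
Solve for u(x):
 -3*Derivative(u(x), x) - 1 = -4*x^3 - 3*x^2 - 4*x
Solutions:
 u(x) = C1 + x^4/3 + x^3/3 + 2*x^2/3 - x/3


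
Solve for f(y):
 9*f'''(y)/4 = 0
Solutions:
 f(y) = C1 + C2*y + C3*y^2


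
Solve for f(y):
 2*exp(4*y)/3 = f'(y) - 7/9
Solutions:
 f(y) = C1 + 7*y/9 + exp(4*y)/6


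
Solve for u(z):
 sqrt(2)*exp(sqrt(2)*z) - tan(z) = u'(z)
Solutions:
 u(z) = C1 + exp(sqrt(2)*z) + log(cos(z))


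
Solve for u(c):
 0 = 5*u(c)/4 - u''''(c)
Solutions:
 u(c) = C1*exp(-sqrt(2)*5^(1/4)*c/2) + C2*exp(sqrt(2)*5^(1/4)*c/2) + C3*sin(sqrt(2)*5^(1/4)*c/2) + C4*cos(sqrt(2)*5^(1/4)*c/2)


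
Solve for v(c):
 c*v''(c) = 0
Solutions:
 v(c) = C1 + C2*c


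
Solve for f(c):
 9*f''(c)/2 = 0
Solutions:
 f(c) = C1 + C2*c


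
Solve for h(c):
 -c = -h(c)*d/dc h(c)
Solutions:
 h(c) = -sqrt(C1 + c^2)
 h(c) = sqrt(C1 + c^2)


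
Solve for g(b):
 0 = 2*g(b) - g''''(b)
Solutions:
 g(b) = C1*exp(-2^(1/4)*b) + C2*exp(2^(1/4)*b) + C3*sin(2^(1/4)*b) + C4*cos(2^(1/4)*b)


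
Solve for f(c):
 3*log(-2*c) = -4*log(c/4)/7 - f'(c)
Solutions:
 f(c) = C1 - 25*c*log(c)/7 + c*(-13*log(2)/7 + 25/7 - 3*I*pi)


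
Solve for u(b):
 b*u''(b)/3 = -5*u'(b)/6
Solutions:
 u(b) = C1 + C2/b^(3/2)


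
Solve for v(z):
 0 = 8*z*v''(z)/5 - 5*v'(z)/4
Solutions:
 v(z) = C1 + C2*z^(57/32)


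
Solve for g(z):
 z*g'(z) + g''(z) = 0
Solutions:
 g(z) = C1 + C2*erf(sqrt(2)*z/2)


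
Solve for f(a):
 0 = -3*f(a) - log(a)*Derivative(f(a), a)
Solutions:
 f(a) = C1*exp(-3*li(a))


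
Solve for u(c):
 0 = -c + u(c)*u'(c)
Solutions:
 u(c) = -sqrt(C1 + c^2)
 u(c) = sqrt(C1 + c^2)


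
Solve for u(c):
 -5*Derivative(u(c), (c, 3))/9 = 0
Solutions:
 u(c) = C1 + C2*c + C3*c^2


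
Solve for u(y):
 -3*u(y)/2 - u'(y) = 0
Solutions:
 u(y) = C1*exp(-3*y/2)


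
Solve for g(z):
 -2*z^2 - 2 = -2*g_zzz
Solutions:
 g(z) = C1 + C2*z + C3*z^2 + z^5/60 + z^3/6


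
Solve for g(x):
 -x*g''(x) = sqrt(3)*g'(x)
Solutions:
 g(x) = C1 + C2*x^(1 - sqrt(3))


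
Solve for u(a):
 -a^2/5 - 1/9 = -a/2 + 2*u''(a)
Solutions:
 u(a) = C1 + C2*a - a^4/120 + a^3/24 - a^2/36


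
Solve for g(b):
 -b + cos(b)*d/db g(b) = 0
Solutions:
 g(b) = C1 + Integral(b/cos(b), b)


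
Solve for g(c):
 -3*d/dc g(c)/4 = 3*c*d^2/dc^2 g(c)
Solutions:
 g(c) = C1 + C2*c^(3/4)


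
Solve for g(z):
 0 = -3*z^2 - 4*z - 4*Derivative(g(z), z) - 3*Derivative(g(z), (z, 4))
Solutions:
 g(z) = C1 + C4*exp(-6^(2/3)*z/3) - z^3/4 - z^2/2 + (C2*sin(2^(2/3)*3^(1/6)*z/2) + C3*cos(2^(2/3)*3^(1/6)*z/2))*exp(6^(2/3)*z/6)


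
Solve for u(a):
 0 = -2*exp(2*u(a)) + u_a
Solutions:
 u(a) = log(-sqrt(-1/(C1 + 2*a))) - log(2)/2
 u(a) = log(-1/(C1 + 2*a))/2 - log(2)/2


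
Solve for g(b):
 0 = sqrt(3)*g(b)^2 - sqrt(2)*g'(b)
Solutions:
 g(b) = -2/(C1 + sqrt(6)*b)


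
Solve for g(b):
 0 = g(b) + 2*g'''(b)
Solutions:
 g(b) = C3*exp(-2^(2/3)*b/2) + (C1*sin(2^(2/3)*sqrt(3)*b/4) + C2*cos(2^(2/3)*sqrt(3)*b/4))*exp(2^(2/3)*b/4)


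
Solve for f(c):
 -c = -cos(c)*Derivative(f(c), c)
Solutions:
 f(c) = C1 + Integral(c/cos(c), c)


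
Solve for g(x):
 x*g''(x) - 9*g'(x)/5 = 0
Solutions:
 g(x) = C1 + C2*x^(14/5)


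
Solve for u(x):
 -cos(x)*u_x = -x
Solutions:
 u(x) = C1 + Integral(x/cos(x), x)


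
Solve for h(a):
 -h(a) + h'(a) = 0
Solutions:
 h(a) = C1*exp(a)


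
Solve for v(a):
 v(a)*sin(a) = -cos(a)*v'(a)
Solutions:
 v(a) = C1*cos(a)


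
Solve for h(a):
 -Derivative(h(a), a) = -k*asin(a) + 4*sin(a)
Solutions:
 h(a) = C1 + k*(a*asin(a) + sqrt(1 - a^2)) + 4*cos(a)


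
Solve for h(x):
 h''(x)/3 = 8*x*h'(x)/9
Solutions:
 h(x) = C1 + C2*erfi(2*sqrt(3)*x/3)


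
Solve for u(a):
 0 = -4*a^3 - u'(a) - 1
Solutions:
 u(a) = C1 - a^4 - a


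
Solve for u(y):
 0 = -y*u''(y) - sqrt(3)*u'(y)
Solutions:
 u(y) = C1 + C2*y^(1 - sqrt(3))


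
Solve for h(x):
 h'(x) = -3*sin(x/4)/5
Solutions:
 h(x) = C1 + 12*cos(x/4)/5


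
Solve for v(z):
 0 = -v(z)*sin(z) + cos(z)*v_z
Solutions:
 v(z) = C1/cos(z)


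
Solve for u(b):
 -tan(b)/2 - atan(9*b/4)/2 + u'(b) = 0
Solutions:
 u(b) = C1 + b*atan(9*b/4)/2 - log(81*b^2 + 16)/9 - log(cos(b))/2


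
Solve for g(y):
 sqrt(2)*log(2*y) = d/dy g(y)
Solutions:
 g(y) = C1 + sqrt(2)*y*log(y) - sqrt(2)*y + sqrt(2)*y*log(2)


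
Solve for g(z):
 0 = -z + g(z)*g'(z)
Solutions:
 g(z) = -sqrt(C1 + z^2)
 g(z) = sqrt(C1 + z^2)


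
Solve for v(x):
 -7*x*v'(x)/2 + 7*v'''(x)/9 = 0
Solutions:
 v(x) = C1 + Integral(C2*airyai(6^(2/3)*x/2) + C3*airybi(6^(2/3)*x/2), x)


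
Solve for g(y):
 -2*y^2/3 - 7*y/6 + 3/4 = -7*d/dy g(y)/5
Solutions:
 g(y) = C1 + 10*y^3/63 + 5*y^2/12 - 15*y/28


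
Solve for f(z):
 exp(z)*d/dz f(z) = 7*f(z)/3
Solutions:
 f(z) = C1*exp(-7*exp(-z)/3)


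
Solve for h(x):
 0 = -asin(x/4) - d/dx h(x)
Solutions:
 h(x) = C1 - x*asin(x/4) - sqrt(16 - x^2)


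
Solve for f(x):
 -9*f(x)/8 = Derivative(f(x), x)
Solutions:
 f(x) = C1*exp(-9*x/8)


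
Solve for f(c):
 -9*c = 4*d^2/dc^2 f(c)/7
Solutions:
 f(c) = C1 + C2*c - 21*c^3/8


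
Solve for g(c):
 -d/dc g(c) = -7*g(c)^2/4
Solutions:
 g(c) = -4/(C1 + 7*c)


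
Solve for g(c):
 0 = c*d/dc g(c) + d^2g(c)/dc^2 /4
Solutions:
 g(c) = C1 + C2*erf(sqrt(2)*c)


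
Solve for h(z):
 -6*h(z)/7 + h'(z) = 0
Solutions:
 h(z) = C1*exp(6*z/7)


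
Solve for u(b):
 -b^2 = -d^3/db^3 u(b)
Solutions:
 u(b) = C1 + C2*b + C3*b^2 + b^5/60


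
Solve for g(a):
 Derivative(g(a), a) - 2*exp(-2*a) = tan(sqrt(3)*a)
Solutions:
 g(a) = C1 + sqrt(3)*log(tan(sqrt(3)*a)^2 + 1)/6 - exp(-2*a)


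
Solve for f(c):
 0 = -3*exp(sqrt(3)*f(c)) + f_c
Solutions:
 f(c) = sqrt(3)*(2*log(-1/(C1 + 3*c)) - log(3))/6


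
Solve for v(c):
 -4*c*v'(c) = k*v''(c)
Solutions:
 v(c) = C1 + C2*sqrt(k)*erf(sqrt(2)*c*sqrt(1/k))


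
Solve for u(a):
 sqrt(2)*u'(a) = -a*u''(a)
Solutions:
 u(a) = C1 + C2*a^(1 - sqrt(2))


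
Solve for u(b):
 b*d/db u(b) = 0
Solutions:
 u(b) = C1


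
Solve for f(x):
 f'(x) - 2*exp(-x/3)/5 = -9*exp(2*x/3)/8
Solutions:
 f(x) = C1 - 27*exp(2*x/3)/16 - 6*exp(-x/3)/5


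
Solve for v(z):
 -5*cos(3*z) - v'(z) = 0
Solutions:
 v(z) = C1 - 5*sin(3*z)/3


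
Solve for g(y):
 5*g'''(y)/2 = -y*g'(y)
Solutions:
 g(y) = C1 + Integral(C2*airyai(-2^(1/3)*5^(2/3)*y/5) + C3*airybi(-2^(1/3)*5^(2/3)*y/5), y)


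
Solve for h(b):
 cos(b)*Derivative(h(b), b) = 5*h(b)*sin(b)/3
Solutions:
 h(b) = C1/cos(b)^(5/3)


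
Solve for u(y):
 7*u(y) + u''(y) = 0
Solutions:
 u(y) = C1*sin(sqrt(7)*y) + C2*cos(sqrt(7)*y)


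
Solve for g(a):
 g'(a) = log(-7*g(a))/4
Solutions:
 -4*Integral(1/(log(-_y) + log(7)), (_y, g(a))) = C1 - a


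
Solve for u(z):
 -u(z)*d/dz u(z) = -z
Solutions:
 u(z) = -sqrt(C1 + z^2)
 u(z) = sqrt(C1 + z^2)


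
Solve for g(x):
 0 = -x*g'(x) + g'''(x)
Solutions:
 g(x) = C1 + Integral(C2*airyai(x) + C3*airybi(x), x)


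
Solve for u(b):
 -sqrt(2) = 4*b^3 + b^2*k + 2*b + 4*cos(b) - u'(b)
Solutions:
 u(b) = C1 + b^4 + b^3*k/3 + b^2 + sqrt(2)*b + 4*sin(b)


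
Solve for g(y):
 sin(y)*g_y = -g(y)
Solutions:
 g(y) = C1*sqrt(cos(y) + 1)/sqrt(cos(y) - 1)


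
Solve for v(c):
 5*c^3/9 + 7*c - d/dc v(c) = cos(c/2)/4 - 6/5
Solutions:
 v(c) = C1 + 5*c^4/36 + 7*c^2/2 + 6*c/5 - sin(c/2)/2


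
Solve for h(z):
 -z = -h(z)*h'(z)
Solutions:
 h(z) = -sqrt(C1 + z^2)
 h(z) = sqrt(C1 + z^2)


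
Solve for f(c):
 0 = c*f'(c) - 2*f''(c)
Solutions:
 f(c) = C1 + C2*erfi(c/2)


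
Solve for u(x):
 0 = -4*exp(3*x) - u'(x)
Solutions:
 u(x) = C1 - 4*exp(3*x)/3


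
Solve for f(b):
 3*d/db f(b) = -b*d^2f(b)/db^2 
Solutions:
 f(b) = C1 + C2/b^2


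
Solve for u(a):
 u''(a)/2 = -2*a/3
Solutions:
 u(a) = C1 + C2*a - 2*a^3/9


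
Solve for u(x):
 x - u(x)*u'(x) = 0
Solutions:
 u(x) = -sqrt(C1 + x^2)
 u(x) = sqrt(C1 + x^2)


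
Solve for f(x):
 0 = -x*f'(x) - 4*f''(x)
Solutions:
 f(x) = C1 + C2*erf(sqrt(2)*x/4)


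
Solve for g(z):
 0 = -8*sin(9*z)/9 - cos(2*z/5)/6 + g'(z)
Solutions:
 g(z) = C1 + 5*sin(2*z/5)/12 - 8*cos(9*z)/81


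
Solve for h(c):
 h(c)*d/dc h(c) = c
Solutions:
 h(c) = -sqrt(C1 + c^2)
 h(c) = sqrt(C1 + c^2)


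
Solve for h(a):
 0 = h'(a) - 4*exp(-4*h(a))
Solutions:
 h(a) = log(-I*(C1 + 16*a)^(1/4))
 h(a) = log(I*(C1 + 16*a)^(1/4))
 h(a) = log(-(C1 + 16*a)^(1/4))
 h(a) = log(C1 + 16*a)/4


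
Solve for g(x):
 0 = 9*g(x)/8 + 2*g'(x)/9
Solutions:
 g(x) = C1*exp(-81*x/16)


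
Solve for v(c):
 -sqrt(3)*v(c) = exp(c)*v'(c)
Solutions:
 v(c) = C1*exp(sqrt(3)*exp(-c))


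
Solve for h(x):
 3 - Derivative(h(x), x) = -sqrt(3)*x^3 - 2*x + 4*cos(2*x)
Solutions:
 h(x) = C1 + sqrt(3)*x^4/4 + x^2 + 3*x - 2*sin(2*x)


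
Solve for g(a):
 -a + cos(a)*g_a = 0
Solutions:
 g(a) = C1 + Integral(a/cos(a), a)


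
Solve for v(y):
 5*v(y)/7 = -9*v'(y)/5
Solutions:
 v(y) = C1*exp(-25*y/63)


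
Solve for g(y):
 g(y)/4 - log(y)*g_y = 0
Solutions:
 g(y) = C1*exp(li(y)/4)


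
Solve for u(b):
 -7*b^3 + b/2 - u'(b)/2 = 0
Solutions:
 u(b) = C1 - 7*b^4/2 + b^2/2


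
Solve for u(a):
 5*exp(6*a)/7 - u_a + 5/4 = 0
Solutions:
 u(a) = C1 + 5*a/4 + 5*exp(6*a)/42


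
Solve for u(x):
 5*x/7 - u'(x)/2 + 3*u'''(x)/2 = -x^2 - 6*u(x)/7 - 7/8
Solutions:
 u(x) = C1*exp(7^(1/3)*x*(7/(sqrt(2867) + 54)^(1/3) + 7^(1/3)*(sqrt(2867) + 54)^(1/3))/42)*sin(sqrt(3)*7^(1/3)*x*(-7^(1/3)*(sqrt(2867) + 54)^(1/3) + 7/(sqrt(2867) + 54)^(1/3))/42) + C2*exp(7^(1/3)*x*(7/(sqrt(2867) + 54)^(1/3) + 7^(1/3)*(sqrt(2867) + 54)^(1/3))/42)*cos(sqrt(3)*7^(1/3)*x*(-7^(1/3)*(sqrt(2867) + 54)^(1/3) + 7/(sqrt(2867) + 54)^(1/3))/42) + C3*exp(-7^(1/3)*x*(7/(sqrt(2867) + 54)^(1/3) + 7^(1/3)*(sqrt(2867) + 54)^(1/3))/21) - 7*x^2/6 - 79*x/36 - 497/216


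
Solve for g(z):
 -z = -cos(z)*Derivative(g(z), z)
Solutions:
 g(z) = C1 + Integral(z/cos(z), z)


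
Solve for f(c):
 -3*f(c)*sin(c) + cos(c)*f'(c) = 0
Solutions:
 f(c) = C1/cos(c)^3


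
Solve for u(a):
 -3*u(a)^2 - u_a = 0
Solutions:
 u(a) = 1/(C1 + 3*a)


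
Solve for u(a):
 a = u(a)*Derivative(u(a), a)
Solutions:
 u(a) = -sqrt(C1 + a^2)
 u(a) = sqrt(C1 + a^2)


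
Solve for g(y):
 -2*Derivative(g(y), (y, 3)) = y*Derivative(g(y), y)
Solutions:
 g(y) = C1 + Integral(C2*airyai(-2^(2/3)*y/2) + C3*airybi(-2^(2/3)*y/2), y)


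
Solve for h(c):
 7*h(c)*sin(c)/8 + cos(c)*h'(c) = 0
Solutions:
 h(c) = C1*cos(c)^(7/8)


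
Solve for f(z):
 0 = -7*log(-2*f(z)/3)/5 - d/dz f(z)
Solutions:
 5*Integral(1/(log(-_y) - log(3) + log(2)), (_y, f(z)))/7 = C1 - z


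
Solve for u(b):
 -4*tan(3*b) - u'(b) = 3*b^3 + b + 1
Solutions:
 u(b) = C1 - 3*b^4/4 - b^2/2 - b + 4*log(cos(3*b))/3


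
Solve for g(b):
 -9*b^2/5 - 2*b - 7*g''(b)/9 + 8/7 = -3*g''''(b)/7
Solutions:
 g(b) = C1 + C2*b + C3*exp(-7*sqrt(3)*b/9) + C4*exp(7*sqrt(3)*b/9) - 27*b^4/140 - 3*b^3/7 - 927*b^2/1715


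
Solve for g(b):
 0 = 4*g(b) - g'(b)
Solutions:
 g(b) = C1*exp(4*b)


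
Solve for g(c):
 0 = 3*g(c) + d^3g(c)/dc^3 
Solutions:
 g(c) = C3*exp(-3^(1/3)*c) + (C1*sin(3^(5/6)*c/2) + C2*cos(3^(5/6)*c/2))*exp(3^(1/3)*c/2)


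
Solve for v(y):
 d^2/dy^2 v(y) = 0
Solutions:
 v(y) = C1 + C2*y


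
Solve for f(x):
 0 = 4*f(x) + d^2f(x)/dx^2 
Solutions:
 f(x) = C1*sin(2*x) + C2*cos(2*x)


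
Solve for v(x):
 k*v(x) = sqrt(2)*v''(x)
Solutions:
 v(x) = C1*exp(-2^(3/4)*sqrt(k)*x/2) + C2*exp(2^(3/4)*sqrt(k)*x/2)


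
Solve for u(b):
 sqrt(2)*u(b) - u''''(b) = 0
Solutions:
 u(b) = C1*exp(-2^(1/8)*b) + C2*exp(2^(1/8)*b) + C3*sin(2^(1/8)*b) + C4*cos(2^(1/8)*b)


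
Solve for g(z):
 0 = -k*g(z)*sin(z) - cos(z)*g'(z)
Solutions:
 g(z) = C1*exp(k*log(cos(z)))


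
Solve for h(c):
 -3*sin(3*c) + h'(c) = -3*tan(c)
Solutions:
 h(c) = C1 + 3*log(cos(c)) - cos(3*c)


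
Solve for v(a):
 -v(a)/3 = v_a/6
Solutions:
 v(a) = C1*exp(-2*a)


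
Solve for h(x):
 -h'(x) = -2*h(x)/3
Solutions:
 h(x) = C1*exp(2*x/3)


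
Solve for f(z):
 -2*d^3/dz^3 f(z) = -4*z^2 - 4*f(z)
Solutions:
 f(z) = C3*exp(2^(1/3)*z) - z^2 + (C1*sin(2^(1/3)*sqrt(3)*z/2) + C2*cos(2^(1/3)*sqrt(3)*z/2))*exp(-2^(1/3)*z/2)


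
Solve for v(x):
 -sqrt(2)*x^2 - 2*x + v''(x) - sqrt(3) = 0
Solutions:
 v(x) = C1 + C2*x + sqrt(2)*x^4/12 + x^3/3 + sqrt(3)*x^2/2


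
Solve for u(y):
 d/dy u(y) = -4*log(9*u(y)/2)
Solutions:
 -Integral(1/(-log(_y) - 2*log(3) + log(2)), (_y, u(y)))/4 = C1 - y


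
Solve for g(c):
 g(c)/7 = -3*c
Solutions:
 g(c) = -21*c


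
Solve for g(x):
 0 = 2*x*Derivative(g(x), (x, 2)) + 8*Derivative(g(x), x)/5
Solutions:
 g(x) = C1 + C2*x^(1/5)


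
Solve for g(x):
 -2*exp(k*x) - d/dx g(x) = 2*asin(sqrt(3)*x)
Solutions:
 g(x) = C1 - 2*x*asin(sqrt(3)*x) - 2*sqrt(3)*sqrt(1 - 3*x^2)/3 - 2*Piecewise((exp(k*x)/k, Ne(k, 0)), (x, True))


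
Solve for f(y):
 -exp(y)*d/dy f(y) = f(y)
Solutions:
 f(y) = C1*exp(exp(-y))


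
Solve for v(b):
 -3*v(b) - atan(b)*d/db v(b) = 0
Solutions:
 v(b) = C1*exp(-3*Integral(1/atan(b), b))


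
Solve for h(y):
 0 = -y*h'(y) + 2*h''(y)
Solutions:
 h(y) = C1 + C2*erfi(y/2)


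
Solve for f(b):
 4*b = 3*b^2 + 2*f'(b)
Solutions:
 f(b) = C1 - b^3/2 + b^2


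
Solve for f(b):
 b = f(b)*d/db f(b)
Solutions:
 f(b) = -sqrt(C1 + b^2)
 f(b) = sqrt(C1 + b^2)


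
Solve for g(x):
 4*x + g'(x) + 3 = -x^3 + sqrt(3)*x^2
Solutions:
 g(x) = C1 - x^4/4 + sqrt(3)*x^3/3 - 2*x^2 - 3*x


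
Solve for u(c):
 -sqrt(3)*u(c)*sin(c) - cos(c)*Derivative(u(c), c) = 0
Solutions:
 u(c) = C1*cos(c)^(sqrt(3))


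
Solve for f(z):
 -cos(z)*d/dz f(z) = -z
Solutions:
 f(z) = C1 + Integral(z/cos(z), z)


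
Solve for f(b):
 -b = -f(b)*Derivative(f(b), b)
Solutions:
 f(b) = -sqrt(C1 + b^2)
 f(b) = sqrt(C1 + b^2)


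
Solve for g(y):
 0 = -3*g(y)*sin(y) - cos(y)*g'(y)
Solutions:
 g(y) = C1*cos(y)^3


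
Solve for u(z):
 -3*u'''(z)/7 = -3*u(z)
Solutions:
 u(z) = C3*exp(7^(1/3)*z) + (C1*sin(sqrt(3)*7^(1/3)*z/2) + C2*cos(sqrt(3)*7^(1/3)*z/2))*exp(-7^(1/3)*z/2)


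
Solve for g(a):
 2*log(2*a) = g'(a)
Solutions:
 g(a) = C1 + 2*a*log(a) - 2*a + a*log(4)


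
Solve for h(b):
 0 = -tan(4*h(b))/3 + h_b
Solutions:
 h(b) = -asin(C1*exp(4*b/3))/4 + pi/4
 h(b) = asin(C1*exp(4*b/3))/4


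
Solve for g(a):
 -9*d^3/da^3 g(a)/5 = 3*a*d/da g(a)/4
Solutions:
 g(a) = C1 + Integral(C2*airyai(-90^(1/3)*a/6) + C3*airybi(-90^(1/3)*a/6), a)


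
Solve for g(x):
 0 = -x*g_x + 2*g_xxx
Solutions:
 g(x) = C1 + Integral(C2*airyai(2^(2/3)*x/2) + C3*airybi(2^(2/3)*x/2), x)


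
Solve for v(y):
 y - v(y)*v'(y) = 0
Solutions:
 v(y) = -sqrt(C1 + y^2)
 v(y) = sqrt(C1 + y^2)


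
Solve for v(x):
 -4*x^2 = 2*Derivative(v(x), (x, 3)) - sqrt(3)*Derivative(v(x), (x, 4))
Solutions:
 v(x) = C1 + C2*x + C3*x^2 + C4*exp(2*sqrt(3)*x/3) - x^5/30 - sqrt(3)*x^4/12 - x^3/2


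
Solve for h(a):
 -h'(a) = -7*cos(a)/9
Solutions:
 h(a) = C1 + 7*sin(a)/9


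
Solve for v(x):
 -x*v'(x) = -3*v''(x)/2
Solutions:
 v(x) = C1 + C2*erfi(sqrt(3)*x/3)


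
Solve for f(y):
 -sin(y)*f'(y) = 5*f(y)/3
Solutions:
 f(y) = C1*(cos(y) + 1)^(5/6)/(cos(y) - 1)^(5/6)


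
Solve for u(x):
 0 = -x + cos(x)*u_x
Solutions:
 u(x) = C1 + Integral(x/cos(x), x)


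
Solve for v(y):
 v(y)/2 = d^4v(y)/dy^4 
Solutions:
 v(y) = C1*exp(-2^(3/4)*y/2) + C2*exp(2^(3/4)*y/2) + C3*sin(2^(3/4)*y/2) + C4*cos(2^(3/4)*y/2)


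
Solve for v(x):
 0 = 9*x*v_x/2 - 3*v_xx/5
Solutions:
 v(x) = C1 + C2*erfi(sqrt(15)*x/2)


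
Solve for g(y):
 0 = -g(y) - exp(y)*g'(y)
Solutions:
 g(y) = C1*exp(exp(-y))


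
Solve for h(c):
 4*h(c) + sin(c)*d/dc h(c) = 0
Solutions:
 h(c) = C1*(cos(c)^2 + 2*cos(c) + 1)/(cos(c)^2 - 2*cos(c) + 1)


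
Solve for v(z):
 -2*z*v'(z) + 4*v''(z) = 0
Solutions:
 v(z) = C1 + C2*erfi(z/2)


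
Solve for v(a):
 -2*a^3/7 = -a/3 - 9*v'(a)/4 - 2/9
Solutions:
 v(a) = C1 + 2*a^4/63 - 2*a^2/27 - 8*a/81


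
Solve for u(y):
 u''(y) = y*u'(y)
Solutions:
 u(y) = C1 + C2*erfi(sqrt(2)*y/2)


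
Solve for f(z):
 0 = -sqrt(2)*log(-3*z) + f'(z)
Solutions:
 f(z) = C1 + sqrt(2)*z*log(-z) + sqrt(2)*z*(-1 + log(3))


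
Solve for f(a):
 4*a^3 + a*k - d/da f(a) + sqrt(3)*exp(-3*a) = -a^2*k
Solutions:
 f(a) = C1 + a^4 + a^3*k/3 + a^2*k/2 - sqrt(3)*exp(-3*a)/3


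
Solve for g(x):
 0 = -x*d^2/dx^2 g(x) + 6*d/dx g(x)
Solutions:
 g(x) = C1 + C2*x^7


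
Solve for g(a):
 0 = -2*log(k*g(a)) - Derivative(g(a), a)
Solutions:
 li(k*g(a))/k = C1 - 2*a


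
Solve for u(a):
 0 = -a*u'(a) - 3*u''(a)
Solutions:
 u(a) = C1 + C2*erf(sqrt(6)*a/6)


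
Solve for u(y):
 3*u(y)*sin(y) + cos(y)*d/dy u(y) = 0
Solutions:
 u(y) = C1*cos(y)^3


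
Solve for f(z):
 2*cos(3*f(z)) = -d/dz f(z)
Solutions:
 f(z) = -asin((C1 + exp(12*z))/(C1 - exp(12*z)))/3 + pi/3
 f(z) = asin((C1 + exp(12*z))/(C1 - exp(12*z)))/3


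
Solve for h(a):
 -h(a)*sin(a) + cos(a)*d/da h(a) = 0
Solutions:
 h(a) = C1/cos(a)


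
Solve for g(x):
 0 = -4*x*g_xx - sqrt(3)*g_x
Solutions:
 g(x) = C1 + C2*x^(1 - sqrt(3)/4)


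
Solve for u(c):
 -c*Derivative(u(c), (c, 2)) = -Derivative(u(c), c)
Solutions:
 u(c) = C1 + C2*c^2


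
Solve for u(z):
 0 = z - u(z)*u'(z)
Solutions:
 u(z) = -sqrt(C1 + z^2)
 u(z) = sqrt(C1 + z^2)


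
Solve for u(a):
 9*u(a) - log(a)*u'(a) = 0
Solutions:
 u(a) = C1*exp(9*li(a))


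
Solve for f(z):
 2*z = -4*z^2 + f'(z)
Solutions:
 f(z) = C1 + 4*z^3/3 + z^2


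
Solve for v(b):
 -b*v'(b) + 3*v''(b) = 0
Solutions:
 v(b) = C1 + C2*erfi(sqrt(6)*b/6)


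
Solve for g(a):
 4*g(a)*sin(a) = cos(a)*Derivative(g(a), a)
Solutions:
 g(a) = C1/cos(a)^4


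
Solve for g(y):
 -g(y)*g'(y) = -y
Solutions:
 g(y) = -sqrt(C1 + y^2)
 g(y) = sqrt(C1 + y^2)


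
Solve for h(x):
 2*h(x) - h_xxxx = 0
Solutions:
 h(x) = C1*exp(-2^(1/4)*x) + C2*exp(2^(1/4)*x) + C3*sin(2^(1/4)*x) + C4*cos(2^(1/4)*x)


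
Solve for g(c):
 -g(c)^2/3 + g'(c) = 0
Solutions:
 g(c) = -3/(C1 + c)


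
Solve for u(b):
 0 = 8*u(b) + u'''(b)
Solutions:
 u(b) = C3*exp(-2*b) + (C1*sin(sqrt(3)*b) + C2*cos(sqrt(3)*b))*exp(b)


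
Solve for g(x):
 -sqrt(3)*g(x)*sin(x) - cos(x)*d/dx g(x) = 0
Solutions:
 g(x) = C1*cos(x)^(sqrt(3))


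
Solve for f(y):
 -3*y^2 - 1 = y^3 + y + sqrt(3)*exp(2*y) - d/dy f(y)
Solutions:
 f(y) = C1 + y^4/4 + y^3 + y^2/2 + y + sqrt(3)*exp(2*y)/2


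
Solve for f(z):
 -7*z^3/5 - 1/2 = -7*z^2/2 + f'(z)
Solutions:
 f(z) = C1 - 7*z^4/20 + 7*z^3/6 - z/2


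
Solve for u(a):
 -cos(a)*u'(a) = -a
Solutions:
 u(a) = C1 + Integral(a/cos(a), a)


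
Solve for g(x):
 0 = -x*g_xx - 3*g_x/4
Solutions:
 g(x) = C1 + C2*x^(1/4)


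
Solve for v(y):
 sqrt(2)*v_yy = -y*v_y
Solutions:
 v(y) = C1 + C2*erf(2^(1/4)*y/2)


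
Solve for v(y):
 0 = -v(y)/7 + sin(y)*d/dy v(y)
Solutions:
 v(y) = C1*(cos(y) - 1)^(1/14)/(cos(y) + 1)^(1/14)


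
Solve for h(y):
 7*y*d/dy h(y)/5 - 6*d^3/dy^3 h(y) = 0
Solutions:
 h(y) = C1 + Integral(C2*airyai(30^(2/3)*7^(1/3)*y/30) + C3*airybi(30^(2/3)*7^(1/3)*y/30), y)


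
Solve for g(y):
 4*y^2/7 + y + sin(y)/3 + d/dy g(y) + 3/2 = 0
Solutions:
 g(y) = C1 - 4*y^3/21 - y^2/2 - 3*y/2 + cos(y)/3


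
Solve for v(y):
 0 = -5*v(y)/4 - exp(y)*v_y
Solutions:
 v(y) = C1*exp(5*exp(-y)/4)


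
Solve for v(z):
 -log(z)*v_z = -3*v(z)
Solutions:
 v(z) = C1*exp(3*li(z))


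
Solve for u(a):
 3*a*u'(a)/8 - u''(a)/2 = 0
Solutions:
 u(a) = C1 + C2*erfi(sqrt(6)*a/4)


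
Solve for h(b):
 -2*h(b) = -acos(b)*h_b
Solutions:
 h(b) = C1*exp(2*Integral(1/acos(b), b))


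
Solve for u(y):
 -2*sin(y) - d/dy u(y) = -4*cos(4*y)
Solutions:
 u(y) = C1 + sin(4*y) + 2*cos(y)


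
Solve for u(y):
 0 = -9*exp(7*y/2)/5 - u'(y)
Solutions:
 u(y) = C1 - 18*exp(7*y/2)/35


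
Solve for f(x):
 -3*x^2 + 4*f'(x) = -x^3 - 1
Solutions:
 f(x) = C1 - x^4/16 + x^3/4 - x/4


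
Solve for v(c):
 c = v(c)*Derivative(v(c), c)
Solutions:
 v(c) = -sqrt(C1 + c^2)
 v(c) = sqrt(C1 + c^2)


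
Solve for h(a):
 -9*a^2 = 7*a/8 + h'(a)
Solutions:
 h(a) = C1 - 3*a^3 - 7*a^2/16


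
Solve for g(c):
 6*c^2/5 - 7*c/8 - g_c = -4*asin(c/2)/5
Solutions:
 g(c) = C1 + 2*c^3/5 - 7*c^2/16 + 4*c*asin(c/2)/5 + 4*sqrt(4 - c^2)/5


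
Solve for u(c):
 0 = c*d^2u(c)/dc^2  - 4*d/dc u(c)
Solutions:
 u(c) = C1 + C2*c^5


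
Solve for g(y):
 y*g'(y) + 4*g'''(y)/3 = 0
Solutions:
 g(y) = C1 + Integral(C2*airyai(-6^(1/3)*y/2) + C3*airybi(-6^(1/3)*y/2), y)


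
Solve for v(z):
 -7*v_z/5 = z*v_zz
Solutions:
 v(z) = C1 + C2/z^(2/5)


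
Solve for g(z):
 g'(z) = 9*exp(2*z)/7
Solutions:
 g(z) = C1 + 9*exp(2*z)/14


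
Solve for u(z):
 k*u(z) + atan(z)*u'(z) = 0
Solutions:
 u(z) = C1*exp(-k*Integral(1/atan(z), z))


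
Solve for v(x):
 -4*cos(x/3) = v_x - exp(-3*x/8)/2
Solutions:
 v(x) = C1 - 12*sin(x/3) - 4*exp(-3*x/8)/3


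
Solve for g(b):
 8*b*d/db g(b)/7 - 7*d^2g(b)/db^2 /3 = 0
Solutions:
 g(b) = C1 + C2*erfi(2*sqrt(3)*b/7)


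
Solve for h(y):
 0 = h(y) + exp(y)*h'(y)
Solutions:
 h(y) = C1*exp(exp(-y))


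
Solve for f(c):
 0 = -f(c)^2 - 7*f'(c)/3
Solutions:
 f(c) = 7/(C1 + 3*c)


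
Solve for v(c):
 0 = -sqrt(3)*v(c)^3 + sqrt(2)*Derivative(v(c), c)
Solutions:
 v(c) = -sqrt(-1/(C1 + sqrt(6)*c))
 v(c) = sqrt(-1/(C1 + sqrt(6)*c))


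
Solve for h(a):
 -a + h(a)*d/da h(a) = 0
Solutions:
 h(a) = -sqrt(C1 + a^2)
 h(a) = sqrt(C1 + a^2)


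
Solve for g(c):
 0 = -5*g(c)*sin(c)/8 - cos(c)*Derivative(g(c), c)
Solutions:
 g(c) = C1*cos(c)^(5/8)


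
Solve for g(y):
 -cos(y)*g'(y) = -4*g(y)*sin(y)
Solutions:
 g(y) = C1/cos(y)^4


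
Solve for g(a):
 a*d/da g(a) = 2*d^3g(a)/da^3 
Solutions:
 g(a) = C1 + Integral(C2*airyai(2^(2/3)*a/2) + C3*airybi(2^(2/3)*a/2), a)


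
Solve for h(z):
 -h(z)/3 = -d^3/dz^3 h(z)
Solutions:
 h(z) = C3*exp(3^(2/3)*z/3) + (C1*sin(3^(1/6)*z/2) + C2*cos(3^(1/6)*z/2))*exp(-3^(2/3)*z/6)


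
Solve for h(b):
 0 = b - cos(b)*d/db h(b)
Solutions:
 h(b) = C1 + Integral(b/cos(b), b)


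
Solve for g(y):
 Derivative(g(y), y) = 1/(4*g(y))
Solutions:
 g(y) = -sqrt(C1 + 2*y)/2
 g(y) = sqrt(C1 + 2*y)/2


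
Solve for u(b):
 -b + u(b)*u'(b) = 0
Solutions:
 u(b) = -sqrt(C1 + b^2)
 u(b) = sqrt(C1 + b^2)


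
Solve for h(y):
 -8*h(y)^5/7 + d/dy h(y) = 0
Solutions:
 h(y) = -7^(1/4)*(-1/(C1 + 32*y))^(1/4)
 h(y) = 7^(1/4)*(-1/(C1 + 32*y))^(1/4)
 h(y) = -7^(1/4)*I*(-1/(C1 + 32*y))^(1/4)
 h(y) = 7^(1/4)*I*(-1/(C1 + 32*y))^(1/4)


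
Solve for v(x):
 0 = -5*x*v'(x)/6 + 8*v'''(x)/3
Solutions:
 v(x) = C1 + Integral(C2*airyai(2^(2/3)*5^(1/3)*x/4) + C3*airybi(2^(2/3)*5^(1/3)*x/4), x)


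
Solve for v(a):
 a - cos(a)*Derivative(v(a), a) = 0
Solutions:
 v(a) = C1 + Integral(a/cos(a), a)


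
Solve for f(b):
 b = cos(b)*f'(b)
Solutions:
 f(b) = C1 + Integral(b/cos(b), b)


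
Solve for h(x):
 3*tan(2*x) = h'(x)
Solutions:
 h(x) = C1 - 3*log(cos(2*x))/2


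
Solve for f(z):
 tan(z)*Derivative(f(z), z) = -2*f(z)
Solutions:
 f(z) = C1/sin(z)^2


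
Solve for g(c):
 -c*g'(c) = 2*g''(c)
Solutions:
 g(c) = C1 + C2*erf(c/2)


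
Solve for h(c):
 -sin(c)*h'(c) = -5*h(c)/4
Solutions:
 h(c) = C1*(cos(c) - 1)^(5/8)/(cos(c) + 1)^(5/8)


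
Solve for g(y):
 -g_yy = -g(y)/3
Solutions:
 g(y) = C1*exp(-sqrt(3)*y/3) + C2*exp(sqrt(3)*y/3)


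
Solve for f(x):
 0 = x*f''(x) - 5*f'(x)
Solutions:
 f(x) = C1 + C2*x^6


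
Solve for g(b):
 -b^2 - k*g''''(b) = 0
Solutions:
 g(b) = C1 + C2*b + C3*b^2 + C4*b^3 - b^6/(360*k)


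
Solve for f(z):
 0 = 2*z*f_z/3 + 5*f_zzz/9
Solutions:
 f(z) = C1 + Integral(C2*airyai(-5^(2/3)*6^(1/3)*z/5) + C3*airybi(-5^(2/3)*6^(1/3)*z/5), z)


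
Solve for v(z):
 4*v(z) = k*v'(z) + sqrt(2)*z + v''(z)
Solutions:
 v(z) = C1*exp(z*(-k + sqrt(k^2 + 16))/2) + C2*exp(-z*(k + sqrt(k^2 + 16))/2) + sqrt(2)*k/16 + sqrt(2)*z/4


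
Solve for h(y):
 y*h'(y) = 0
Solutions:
 h(y) = C1


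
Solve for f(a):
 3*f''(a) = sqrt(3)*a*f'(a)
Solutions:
 f(a) = C1 + C2*erfi(sqrt(2)*3^(3/4)*a/6)


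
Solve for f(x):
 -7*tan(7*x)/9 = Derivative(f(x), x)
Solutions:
 f(x) = C1 + log(cos(7*x))/9


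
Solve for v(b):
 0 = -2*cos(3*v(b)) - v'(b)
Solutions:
 v(b) = -asin((C1 + exp(12*b))/(C1 - exp(12*b)))/3 + pi/3
 v(b) = asin((C1 + exp(12*b))/(C1 - exp(12*b)))/3


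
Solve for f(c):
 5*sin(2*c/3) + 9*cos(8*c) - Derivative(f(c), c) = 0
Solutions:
 f(c) = C1 + 9*sin(8*c)/8 - 15*cos(2*c/3)/2


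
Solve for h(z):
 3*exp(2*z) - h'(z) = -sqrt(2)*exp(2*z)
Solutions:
 h(z) = C1 + sqrt(2)*exp(2*z)/2 + 3*exp(2*z)/2


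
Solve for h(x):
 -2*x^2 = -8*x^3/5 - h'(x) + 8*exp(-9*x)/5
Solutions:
 h(x) = C1 - 2*x^4/5 + 2*x^3/3 - 8*exp(-9*x)/45


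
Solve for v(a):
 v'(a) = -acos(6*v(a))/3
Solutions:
 Integral(1/acos(6*_y), (_y, v(a))) = C1 - a/3


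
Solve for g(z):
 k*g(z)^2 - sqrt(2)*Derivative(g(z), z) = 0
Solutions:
 g(z) = -2/(C1 + sqrt(2)*k*z)


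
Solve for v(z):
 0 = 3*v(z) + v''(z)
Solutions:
 v(z) = C1*sin(sqrt(3)*z) + C2*cos(sqrt(3)*z)


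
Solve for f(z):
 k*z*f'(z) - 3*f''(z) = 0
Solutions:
 f(z) = Piecewise((-sqrt(6)*sqrt(pi)*C1*erf(sqrt(6)*z*sqrt(-k)/6)/(2*sqrt(-k)) - C2, (k > 0) | (k < 0)), (-C1*z - C2, True))


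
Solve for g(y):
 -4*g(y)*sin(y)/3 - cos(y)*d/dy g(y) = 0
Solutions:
 g(y) = C1*cos(y)^(4/3)


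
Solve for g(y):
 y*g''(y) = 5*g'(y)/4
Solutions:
 g(y) = C1 + C2*y^(9/4)


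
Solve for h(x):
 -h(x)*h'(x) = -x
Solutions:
 h(x) = -sqrt(C1 + x^2)
 h(x) = sqrt(C1 + x^2)
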